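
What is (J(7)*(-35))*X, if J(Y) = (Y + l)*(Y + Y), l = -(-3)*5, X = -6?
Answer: 64680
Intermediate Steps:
l = 15 (l = -3*(-5) = 15)
J(Y) = 2*Y*(15 + Y) (J(Y) = (Y + 15)*(Y + Y) = (15 + Y)*(2*Y) = 2*Y*(15 + Y))
(J(7)*(-35))*X = ((2*7*(15 + 7))*(-35))*(-6) = ((2*7*22)*(-35))*(-6) = (308*(-35))*(-6) = -10780*(-6) = 64680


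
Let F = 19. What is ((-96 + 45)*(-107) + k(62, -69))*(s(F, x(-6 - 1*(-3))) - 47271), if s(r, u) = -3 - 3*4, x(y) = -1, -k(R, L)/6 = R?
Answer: -240449310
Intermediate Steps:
k(R, L) = -6*R
s(r, u) = -15 (s(r, u) = -3 - 12 = -15)
((-96 + 45)*(-107) + k(62, -69))*(s(F, x(-6 - 1*(-3))) - 47271) = ((-96 + 45)*(-107) - 6*62)*(-15 - 47271) = (-51*(-107) - 372)*(-47286) = (5457 - 372)*(-47286) = 5085*(-47286) = -240449310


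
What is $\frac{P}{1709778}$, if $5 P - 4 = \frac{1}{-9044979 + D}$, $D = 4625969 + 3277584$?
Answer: $\frac{1521901}{3252641772380} \approx 4.679 \cdot 10^{-7}$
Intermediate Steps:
$D = 7903553$
$P = \frac{4565703}{5707130}$ ($P = \frac{4}{5} + \frac{1}{5 \left(-9044979 + 7903553\right)} = \frac{4}{5} + \frac{1}{5 \left(-1141426\right)} = \frac{4}{5} + \frac{1}{5} \left(- \frac{1}{1141426}\right) = \frac{4}{5} - \frac{1}{5707130} = \frac{4565703}{5707130} \approx 0.8$)
$\frac{P}{1709778} = \frac{4565703}{5707130 \cdot 1709778} = \frac{4565703}{5707130} \cdot \frac{1}{1709778} = \frac{1521901}{3252641772380}$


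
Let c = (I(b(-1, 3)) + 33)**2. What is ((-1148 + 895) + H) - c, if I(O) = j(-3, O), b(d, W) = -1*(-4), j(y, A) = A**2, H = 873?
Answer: -1781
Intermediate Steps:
b(d, W) = 4
I(O) = O**2
c = 2401 (c = (4**2 + 33)**2 = (16 + 33)**2 = 49**2 = 2401)
((-1148 + 895) + H) - c = ((-1148 + 895) + 873) - 1*2401 = (-253 + 873) - 2401 = 620 - 2401 = -1781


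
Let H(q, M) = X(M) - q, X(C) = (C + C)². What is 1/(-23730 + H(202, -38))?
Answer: -1/18156 ≈ -5.5078e-5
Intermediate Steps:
X(C) = 4*C² (X(C) = (2*C)² = 4*C²)
H(q, M) = -q + 4*M² (H(q, M) = 4*M² - q = -q + 4*M²)
1/(-23730 + H(202, -38)) = 1/(-23730 + (-1*202 + 4*(-38)²)) = 1/(-23730 + (-202 + 4*1444)) = 1/(-23730 + (-202 + 5776)) = 1/(-23730 + 5574) = 1/(-18156) = -1/18156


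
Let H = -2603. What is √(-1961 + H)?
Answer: 2*I*√1141 ≈ 67.557*I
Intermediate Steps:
√(-1961 + H) = √(-1961 - 2603) = √(-4564) = 2*I*√1141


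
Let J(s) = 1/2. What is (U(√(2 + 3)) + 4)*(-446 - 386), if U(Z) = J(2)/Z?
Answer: -3328 - 416*√5/5 ≈ -3514.0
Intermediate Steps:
J(s) = ½
U(Z) = 1/(2*Z)
(U(√(2 + 3)) + 4)*(-446 - 386) = (1/(2*(√(2 + 3))) + 4)*(-446 - 386) = (1/(2*(√5)) + 4)*(-832) = ((√5/5)/2 + 4)*(-832) = (√5/10 + 4)*(-832) = (4 + √5/10)*(-832) = -3328 - 416*√5/5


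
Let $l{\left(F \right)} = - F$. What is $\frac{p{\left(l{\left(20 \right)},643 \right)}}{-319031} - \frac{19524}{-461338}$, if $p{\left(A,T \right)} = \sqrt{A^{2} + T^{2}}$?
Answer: $\frac{9762}{230669} - \frac{\sqrt{413849}}{319031} \approx 0.040304$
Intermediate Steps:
$\frac{p{\left(l{\left(20 \right)},643 \right)}}{-319031} - \frac{19524}{-461338} = \frac{\sqrt{\left(\left(-1\right) 20\right)^{2} + 643^{2}}}{-319031} - \frac{19524}{-461338} = \sqrt{\left(-20\right)^{2} + 413449} \left(- \frac{1}{319031}\right) - - \frac{9762}{230669} = \sqrt{400 + 413449} \left(- \frac{1}{319031}\right) + \frac{9762}{230669} = \sqrt{413849} \left(- \frac{1}{319031}\right) + \frac{9762}{230669} = - \frac{\sqrt{413849}}{319031} + \frac{9762}{230669} = \frac{9762}{230669} - \frac{\sqrt{413849}}{319031}$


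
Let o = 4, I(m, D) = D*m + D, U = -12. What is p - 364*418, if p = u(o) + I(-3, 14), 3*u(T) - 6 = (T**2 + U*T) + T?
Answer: -456562/3 ≈ -1.5219e+5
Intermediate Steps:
I(m, D) = D + D*m
u(T) = 2 - 11*T/3 + T**2/3 (u(T) = 2 + ((T**2 - 12*T) + T)/3 = 2 + (T**2 - 11*T)/3 = 2 + (-11*T/3 + T**2/3) = 2 - 11*T/3 + T**2/3)
p = -106/3 (p = (2 - 11/3*4 + (1/3)*4**2) + 14*(1 - 3) = (2 - 44/3 + (1/3)*16) + 14*(-2) = (2 - 44/3 + 16/3) - 28 = -22/3 - 28 = -106/3 ≈ -35.333)
p - 364*418 = -106/3 - 364*418 = -106/3 - 152152 = -456562/3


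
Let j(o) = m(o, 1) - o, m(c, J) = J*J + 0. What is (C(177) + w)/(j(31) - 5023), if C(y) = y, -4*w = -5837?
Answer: -6545/20212 ≈ -0.32382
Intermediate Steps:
m(c, J) = J² (m(c, J) = J² + 0 = J²)
w = 5837/4 (w = -¼*(-5837) = 5837/4 ≈ 1459.3)
j(o) = 1 - o (j(o) = 1² - o = 1 - o)
(C(177) + w)/(j(31) - 5023) = (177 + 5837/4)/((1 - 1*31) - 5023) = 6545/(4*((1 - 31) - 5023)) = 6545/(4*(-30 - 5023)) = (6545/4)/(-5053) = (6545/4)*(-1/5053) = -6545/20212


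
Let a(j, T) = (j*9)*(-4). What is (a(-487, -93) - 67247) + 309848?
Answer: 260133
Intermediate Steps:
a(j, T) = -36*j (a(j, T) = (9*j)*(-4) = -36*j)
(a(-487, -93) - 67247) + 309848 = (-36*(-487) - 67247) + 309848 = (17532 - 67247) + 309848 = -49715 + 309848 = 260133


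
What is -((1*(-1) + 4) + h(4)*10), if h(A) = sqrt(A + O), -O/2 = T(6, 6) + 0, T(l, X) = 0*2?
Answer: -23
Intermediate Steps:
T(l, X) = 0
O = 0 (O = -2*(0 + 0) = -2*0 = 0)
h(A) = sqrt(A) (h(A) = sqrt(A + 0) = sqrt(A))
-((1*(-1) + 4) + h(4)*10) = -((1*(-1) + 4) + sqrt(4)*10) = -((-1 + 4) + 2*10) = -(3 + 20) = -1*23 = -23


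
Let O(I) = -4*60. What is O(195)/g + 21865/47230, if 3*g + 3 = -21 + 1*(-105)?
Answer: 2455079/406178 ≈ 6.0443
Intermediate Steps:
O(I) = -240
g = -43 (g = -1 + (-21 + 1*(-105))/3 = -1 + (-21 - 105)/3 = -1 + (⅓)*(-126) = -1 - 42 = -43)
O(195)/g + 21865/47230 = -240/(-43) + 21865/47230 = -240*(-1/43) + 21865*(1/47230) = 240/43 + 4373/9446 = 2455079/406178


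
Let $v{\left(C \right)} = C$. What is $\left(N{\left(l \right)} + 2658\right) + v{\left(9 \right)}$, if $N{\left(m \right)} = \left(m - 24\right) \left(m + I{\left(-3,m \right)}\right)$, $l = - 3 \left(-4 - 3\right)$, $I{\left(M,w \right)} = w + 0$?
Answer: $2541$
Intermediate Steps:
$I{\left(M,w \right)} = w$
$l = 21$ ($l = \left(-3\right) \left(-7\right) = 21$)
$N{\left(m \right)} = 2 m \left(-24 + m\right)$ ($N{\left(m \right)} = \left(m - 24\right) \left(m + m\right) = \left(-24 + m\right) 2 m = 2 m \left(-24 + m\right)$)
$\left(N{\left(l \right)} + 2658\right) + v{\left(9 \right)} = \left(2 \cdot 21 \left(-24 + 21\right) + 2658\right) + 9 = \left(2 \cdot 21 \left(-3\right) + 2658\right) + 9 = \left(-126 + 2658\right) + 9 = 2532 + 9 = 2541$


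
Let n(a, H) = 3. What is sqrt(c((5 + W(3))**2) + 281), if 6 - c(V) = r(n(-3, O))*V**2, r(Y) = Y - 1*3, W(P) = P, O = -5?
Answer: sqrt(287) ≈ 16.941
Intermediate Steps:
r(Y) = -3 + Y (r(Y) = Y - 3 = -3 + Y)
c(V) = 6 (c(V) = 6 - (-3 + 3)*V**2 = 6 - 0*V**2 = 6 - 1*0 = 6 + 0 = 6)
sqrt(c((5 + W(3))**2) + 281) = sqrt(6 + 281) = sqrt(287)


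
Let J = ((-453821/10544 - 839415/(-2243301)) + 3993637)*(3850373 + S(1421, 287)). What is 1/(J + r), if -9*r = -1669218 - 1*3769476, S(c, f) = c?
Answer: 11826682872/181923988265337144800951 ≈ 6.5009e-14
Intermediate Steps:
r = 1812898/3 (r = -(-1669218 - 1*3769476)/9 = -(-1669218 - 3769476)/9 = -⅑*(-5438694) = 1812898/3 ≈ 6.0430e+5)
J = 60641327039493523235533/3942227624 (J = ((-453821/10544 - 839415/(-2243301)) + 3993637)*(3850373 + 1421) = ((-453821*1/10544 - 839415*(-1/2243301)) + 3993637)*3851794 = ((-453821/10544 + 279805/747767) + 3993637)*3851794 = (-336402103787/7884455248 + 3993637)*3851794 = (31487315801153189/7884455248)*3851794 = 60641327039493523235533/3942227624 ≈ 1.5383e+13)
1/(J + r) = 1/(60641327039493523235533/3942227624 + 1812898/3) = 1/(181923988265337144800951/11826682872) = 11826682872/181923988265337144800951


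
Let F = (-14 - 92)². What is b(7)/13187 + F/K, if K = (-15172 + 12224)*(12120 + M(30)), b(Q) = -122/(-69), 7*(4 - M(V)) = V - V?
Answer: -1465800191/8130336347364 ≈ -0.00018029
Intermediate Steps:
M(V) = 4 (M(V) = 4 - (V - V)/7 = 4 - ⅐*0 = 4 + 0 = 4)
b(Q) = 122/69 (b(Q) = -122*(-1/69) = 122/69)
F = 11236 (F = (-106)² = 11236)
K = -35741552 (K = (-15172 + 12224)*(12120 + 4) = -2948*12124 = -35741552)
b(7)/13187 + F/K = (122/69)/13187 + 11236/(-35741552) = (122/69)*(1/13187) + 11236*(-1/35741552) = 122/909903 - 2809/8935388 = -1465800191/8130336347364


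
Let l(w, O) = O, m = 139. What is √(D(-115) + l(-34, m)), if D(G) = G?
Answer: 2*√6 ≈ 4.8990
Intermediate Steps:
√(D(-115) + l(-34, m)) = √(-115 + 139) = √24 = 2*√6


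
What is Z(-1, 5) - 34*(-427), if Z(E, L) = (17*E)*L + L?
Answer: 14438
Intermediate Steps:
Z(E, L) = L + 17*E*L (Z(E, L) = 17*E*L + L = L + 17*E*L)
Z(-1, 5) - 34*(-427) = 5*(1 + 17*(-1)) - 34*(-427) = 5*(1 - 17) + 14518 = 5*(-16) + 14518 = -80 + 14518 = 14438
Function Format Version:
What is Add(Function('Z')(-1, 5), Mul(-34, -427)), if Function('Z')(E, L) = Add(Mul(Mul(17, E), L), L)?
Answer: 14438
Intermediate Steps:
Function('Z')(E, L) = Add(L, Mul(17, E, L)) (Function('Z')(E, L) = Add(Mul(17, E, L), L) = Add(L, Mul(17, E, L)))
Add(Function('Z')(-1, 5), Mul(-34, -427)) = Add(Mul(5, Add(1, Mul(17, -1))), Mul(-34, -427)) = Add(Mul(5, Add(1, -17)), 14518) = Add(Mul(5, -16), 14518) = Add(-80, 14518) = 14438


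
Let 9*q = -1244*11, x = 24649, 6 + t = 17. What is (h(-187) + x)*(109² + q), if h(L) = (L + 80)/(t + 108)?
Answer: 5362728380/21 ≈ 2.5537e+8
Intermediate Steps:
t = 11 (t = -6 + 17 = 11)
h(L) = 80/119 + L/119 (h(L) = (L + 80)/(11 + 108) = (80 + L)/119 = (80 + L)*(1/119) = 80/119 + L/119)
q = -13684/9 (q = (-1244*11)/9 = (⅑)*(-13684) = -13684/9 ≈ -1520.4)
(h(-187) + x)*(109² + q) = ((80/119 + (1/119)*(-187)) + 24649)*(109² - 13684/9) = ((80/119 - 11/7) + 24649)*(11881 - 13684/9) = (-107/119 + 24649)*(93245/9) = (2933124/119)*(93245/9) = 5362728380/21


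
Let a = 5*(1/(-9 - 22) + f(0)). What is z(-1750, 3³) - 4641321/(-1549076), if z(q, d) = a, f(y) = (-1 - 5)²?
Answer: 8779979651/48021356 ≈ 182.83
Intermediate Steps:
f(y) = 36 (f(y) = (-6)² = 36)
a = 5575/31 (a = 5*(1/(-9 - 22) + 36) = 5*(1/(-31) + 36) = 5*(-1/31 + 36) = 5*(1115/31) = 5575/31 ≈ 179.84)
z(q, d) = 5575/31
z(-1750, 3³) - 4641321/(-1549076) = 5575/31 - 4641321/(-1549076) = 5575/31 - 4641321*(-1)/1549076 = 5575/31 - 1*(-4641321/1549076) = 5575/31 + 4641321/1549076 = 8779979651/48021356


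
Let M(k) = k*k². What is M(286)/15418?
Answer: 899756/593 ≈ 1517.3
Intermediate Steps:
M(k) = k³
M(286)/15418 = 286³/15418 = 23393656*(1/15418) = 899756/593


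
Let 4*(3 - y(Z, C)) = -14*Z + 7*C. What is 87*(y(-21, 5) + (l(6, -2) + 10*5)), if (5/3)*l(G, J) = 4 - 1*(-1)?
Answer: -9135/4 ≈ -2283.8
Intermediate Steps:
y(Z, C) = 3 - 7*C/4 + 7*Z/2 (y(Z, C) = 3 - (-14*Z + 7*C)/4 = 3 + (-7*C/4 + 7*Z/2) = 3 - 7*C/4 + 7*Z/2)
l(G, J) = 3 (l(G, J) = 3*(4 - 1*(-1))/5 = 3*(4 + 1)/5 = (3/5)*5 = 3)
87*(y(-21, 5) + (l(6, -2) + 10*5)) = 87*((3 - 7/4*5 + (7/2)*(-21)) + (3 + 10*5)) = 87*((3 - 35/4 - 147/2) + (3 + 50)) = 87*(-317/4 + 53) = 87*(-105/4) = -9135/4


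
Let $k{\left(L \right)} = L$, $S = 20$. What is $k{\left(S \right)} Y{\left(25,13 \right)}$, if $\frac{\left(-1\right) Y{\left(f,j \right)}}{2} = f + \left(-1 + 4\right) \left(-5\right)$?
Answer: $-400$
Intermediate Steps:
$Y{\left(f,j \right)} = 30 - 2 f$ ($Y{\left(f,j \right)} = - 2 \left(f + \left(-1 + 4\right) \left(-5\right)\right) = - 2 \left(f + 3 \left(-5\right)\right) = - 2 \left(f - 15\right) = - 2 \left(-15 + f\right) = 30 - 2 f$)
$k{\left(S \right)} Y{\left(25,13 \right)} = 20 \left(30 - 50\right) = 20 \left(-20\right) = -400$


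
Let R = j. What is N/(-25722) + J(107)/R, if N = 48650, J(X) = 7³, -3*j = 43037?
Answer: -1060108994/553498857 ≈ -1.9153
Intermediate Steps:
j = -43037/3 (j = -⅓*43037 = -43037/3 ≈ -14346.)
J(X) = 343
R = -43037/3 ≈ -14346.
N/(-25722) + J(107)/R = 48650/(-25722) + 343/(-43037/3) = 48650*(-1/25722) + 343*(-3/43037) = -24325/12861 - 1029/43037 = -1060108994/553498857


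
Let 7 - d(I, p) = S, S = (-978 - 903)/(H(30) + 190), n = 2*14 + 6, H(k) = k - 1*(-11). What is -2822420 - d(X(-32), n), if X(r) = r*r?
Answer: -19757046/7 ≈ -2.8224e+6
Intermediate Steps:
H(k) = 11 + k (H(k) = k + 11 = 11 + k)
X(r) = r²
n = 34 (n = 28 + 6 = 34)
S = -57/7 (S = (-978 - 903)/((11 + 30) + 190) = -1881/(41 + 190) = -1881/231 = -1881*1/231 = -57/7 ≈ -8.1429)
d(I, p) = 106/7 (d(I, p) = 7 - 1*(-57/7) = 7 + 57/7 = 106/7)
-2822420 - d(X(-32), n) = -2822420 - 1*106/7 = -2822420 - 106/7 = -19757046/7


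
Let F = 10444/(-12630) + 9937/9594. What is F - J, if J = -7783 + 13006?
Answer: -105476200081/20195370 ≈ -5222.8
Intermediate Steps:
J = 5223
F = 4217429/20195370 (F = 10444*(-1/12630) + 9937*(1/9594) = -5222/6315 + 9937/9594 = 4217429/20195370 ≈ 0.20883)
F - J = 4217429/20195370 - 1*5223 = 4217429/20195370 - 5223 = -105476200081/20195370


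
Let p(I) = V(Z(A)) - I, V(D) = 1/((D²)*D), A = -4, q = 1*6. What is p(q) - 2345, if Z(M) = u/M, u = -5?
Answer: -293811/125 ≈ -2350.5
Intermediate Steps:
q = 6
Z(M) = -5/M
V(D) = D⁻³ (V(D) = 1/(D²*D) = D⁻³)
p(I) = 64/125 - I (p(I) = (-5/(-4))⁻³ - I = (-5*(-¼))⁻³ - I = (5/4)⁻³ - I = 64/125 - I)
p(q) - 2345 = (64/125 - 1*6) - 2345 = (64/125 - 6) - 2345 = -686/125 - 2345 = -293811/125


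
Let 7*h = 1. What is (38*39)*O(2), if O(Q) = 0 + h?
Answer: 1482/7 ≈ 211.71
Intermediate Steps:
h = ⅐ (h = (⅐)*1 = ⅐ ≈ 0.14286)
O(Q) = ⅐ (O(Q) = 0 + ⅐ = ⅐)
(38*39)*O(2) = (38*39)*(⅐) = 1482*(⅐) = 1482/7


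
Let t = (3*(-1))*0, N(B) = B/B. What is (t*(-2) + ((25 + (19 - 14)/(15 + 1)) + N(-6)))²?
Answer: 177241/256 ≈ 692.35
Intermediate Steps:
N(B) = 1
t = 0 (t = -3*0 = 0)
(t*(-2) + ((25 + (19 - 14)/(15 + 1)) + N(-6)))² = (0*(-2) + ((25 + (19 - 14)/(15 + 1)) + 1))² = (0 + ((25 + 5/16) + 1))² = (0 + (405/16 + 1))² = (0 + 421/16)² = (421/16)² = 177241/256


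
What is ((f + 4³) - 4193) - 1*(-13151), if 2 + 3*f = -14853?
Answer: 12211/3 ≈ 4070.3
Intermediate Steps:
f = -14855/3 (f = -⅔ + (⅓)*(-14853) = -⅔ - 4951 = -14855/3 ≈ -4951.7)
((f + 4³) - 4193) - 1*(-13151) = ((-14855/3 + 4³) - 4193) - 1*(-13151) = ((-14855/3 + 64) - 4193) + 13151 = (-14663/3 - 4193) + 13151 = -27242/3 + 13151 = 12211/3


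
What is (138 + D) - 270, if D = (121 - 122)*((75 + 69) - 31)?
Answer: -245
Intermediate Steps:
D = -113 (D = -(144 - 31) = -1*113 = -113)
(138 + D) - 270 = (138 - 113) - 270 = 25 - 270 = -245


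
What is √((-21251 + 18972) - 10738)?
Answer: I*√13017 ≈ 114.09*I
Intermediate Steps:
√((-21251 + 18972) - 10738) = √(-2279 - 10738) = √(-13017) = I*√13017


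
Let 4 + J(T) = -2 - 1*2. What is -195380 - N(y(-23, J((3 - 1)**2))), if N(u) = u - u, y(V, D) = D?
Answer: -195380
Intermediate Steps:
J(T) = -8 (J(T) = -4 + (-2 - 1*2) = -4 + (-2 - 2) = -4 - 4 = -8)
N(u) = 0
-195380 - N(y(-23, J((3 - 1)**2))) = -195380 - 1*0 = -195380 + 0 = -195380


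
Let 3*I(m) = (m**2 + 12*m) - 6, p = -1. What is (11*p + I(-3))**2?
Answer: 484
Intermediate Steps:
I(m) = -2 + 4*m + m**2/3 (I(m) = ((m**2 + 12*m) - 6)/3 = (-6 + m**2 + 12*m)/3 = -2 + 4*m + m**2/3)
(11*p + I(-3))**2 = (11*(-1) + (-2 + 4*(-3) + (1/3)*(-3)**2))**2 = (-11 + (-2 - 12 + (1/3)*9))**2 = (-11 + (-2 - 12 + 3))**2 = (-11 - 11)**2 = (-22)**2 = 484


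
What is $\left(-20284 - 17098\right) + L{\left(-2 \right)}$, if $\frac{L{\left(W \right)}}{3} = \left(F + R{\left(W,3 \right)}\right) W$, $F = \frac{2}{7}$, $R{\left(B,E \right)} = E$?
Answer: $- \frac{261812}{7} \approx -37402.0$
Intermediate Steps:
$F = \frac{2}{7}$ ($F = 2 \cdot \frac{1}{7} = \frac{2}{7} \approx 0.28571$)
$L{\left(W \right)} = \frac{69 W}{7}$ ($L{\left(W \right)} = 3 \left(\frac{2}{7} + 3\right) W = 3 \frac{23 W}{7} = \frac{69 W}{7}$)
$\left(-20284 - 17098\right) + L{\left(-2 \right)} = \left(-20284 - 17098\right) + \frac{69}{7} \left(-2\right) = -37382 - \frac{138}{7} = - \frac{261812}{7}$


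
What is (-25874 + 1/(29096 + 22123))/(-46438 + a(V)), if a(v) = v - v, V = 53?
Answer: 1325240405/2378507922 ≈ 0.55717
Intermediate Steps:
a(v) = 0
(-25874 + 1/(29096 + 22123))/(-46438 + a(V)) = (-25874 + 1/(29096 + 22123))/(-46438 + 0) = (-25874 + 1/51219)/(-46438) = (-25874 + 1/51219)*(-1/46438) = -1325240405/51219*(-1/46438) = 1325240405/2378507922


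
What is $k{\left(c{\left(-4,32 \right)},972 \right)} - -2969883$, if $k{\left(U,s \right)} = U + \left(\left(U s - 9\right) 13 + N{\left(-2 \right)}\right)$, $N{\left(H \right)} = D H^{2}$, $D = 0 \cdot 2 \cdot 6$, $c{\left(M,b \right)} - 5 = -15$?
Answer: $2843396$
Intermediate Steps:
$c{\left(M,b \right)} = -10$ ($c{\left(M,b \right)} = 5 - 15 = -10$)
$D = 0$ ($D = 0 \cdot 6 = 0$)
$N{\left(H \right)} = 0$ ($N{\left(H \right)} = 0 H^{2} = 0$)
$k{\left(U,s \right)} = -117 + U + 13 U s$ ($k{\left(U,s \right)} = U + \left(\left(U s - 9\right) 13 + 0\right) = U + \left(\left(-9 + U s\right) 13 + 0\right) = U + \left(\left(-117 + 13 U s\right) + 0\right) = U + \left(-117 + 13 U s\right) = -117 + U + 13 U s$)
$k{\left(c{\left(-4,32 \right)},972 \right)} - -2969883 = \left(-117 - 10 + 13 \left(-10\right) 972\right) - -2969883 = \left(-117 - 10 - 126360\right) + 2969883 = -126487 + 2969883 = 2843396$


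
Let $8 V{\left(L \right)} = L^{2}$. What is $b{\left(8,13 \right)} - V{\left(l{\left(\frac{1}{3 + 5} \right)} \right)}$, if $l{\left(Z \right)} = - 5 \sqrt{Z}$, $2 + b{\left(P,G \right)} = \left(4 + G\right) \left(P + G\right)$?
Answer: $\frac{22695}{64} \approx 354.61$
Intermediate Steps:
$b{\left(P,G \right)} = -2 + \left(4 + G\right) \left(G + P\right)$ ($b{\left(P,G \right)} = -2 + \left(4 + G\right) \left(P + G\right) = -2 + \left(4 + G\right) \left(G + P\right)$)
$V{\left(L \right)} = \frac{L^{2}}{8}$
$b{\left(8,13 \right)} - V{\left(l{\left(\frac{1}{3 + 5} \right)} \right)} = \left(-2 + 13^{2} + 4 \cdot 13 + 4 \cdot 8 + 13 \cdot 8\right) - \frac{\left(- 5 \sqrt{\frac{1}{3 + 5}}\right)^{2}}{8} = \left(-2 + 169 + 52 + 32 + 104\right) - \frac{\left(- 5 \sqrt{\frac{1}{8}}\right)^{2}}{8} = 355 - \frac{\left(- \frac{5}{2 \sqrt{2}}\right)^{2}}{8} = 355 - \frac{\left(- 5 \frac{\sqrt{2}}{4}\right)^{2}}{8} = 355 - \frac{\left(- \frac{5 \sqrt{2}}{4}\right)^{2}}{8} = 355 - \frac{1}{8} \cdot \frac{25}{8} = 355 - \frac{25}{64} = \frac{22695}{64}$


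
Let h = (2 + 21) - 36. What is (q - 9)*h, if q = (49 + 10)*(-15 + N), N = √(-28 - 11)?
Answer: 11622 - 767*I*√39 ≈ 11622.0 - 4789.9*I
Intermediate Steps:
N = I*√39 (N = √(-39) = I*√39 ≈ 6.245*I)
q = -885 + 59*I*√39 (q = (49 + 10)*(-15 + I*√39) = 59*(-15 + I*√39) = -885 + 59*I*√39 ≈ -885.0 + 368.46*I)
h = -13 (h = 23 - 36 = -13)
(q - 9)*h = ((-885 + 59*I*√39) - 9)*(-13) = (-894 + 59*I*√39)*(-13) = 11622 - 767*I*√39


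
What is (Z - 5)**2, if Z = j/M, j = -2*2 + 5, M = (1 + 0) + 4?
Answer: 576/25 ≈ 23.040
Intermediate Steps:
M = 5 (M = 1 + 4 = 5)
j = 1 (j = -4 + 5 = 1)
Z = 1/5 ≈ 0.20000
(Z - 5)**2 = (1/5 - 5)**2 = (-24/5)**2 = 576/25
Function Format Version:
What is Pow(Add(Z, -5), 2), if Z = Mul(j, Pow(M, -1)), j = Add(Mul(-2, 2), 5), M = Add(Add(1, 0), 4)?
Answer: Rational(576, 25) ≈ 23.040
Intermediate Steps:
M = 5 (M = Add(1, 4) = 5)
j = 1 (j = Add(-4, 5) = 1)
Z = Rational(1, 5) (Z = Mul(1, Pow(5, -1)) = Mul(1, Rational(1, 5)) = Rational(1, 5) ≈ 0.20000)
Pow(Add(Z, -5), 2) = Pow(Add(Rational(1, 5), -5), 2) = Pow(Rational(-24, 5), 2) = Rational(576, 25)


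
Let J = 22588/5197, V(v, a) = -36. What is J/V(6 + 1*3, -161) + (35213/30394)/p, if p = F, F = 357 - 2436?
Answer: -39830668019/328393887822 ≈ -0.12129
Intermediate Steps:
F = -2079
p = -2079
J = 22588/5197 (J = 22588*(1/5197) = 22588/5197 ≈ 4.3464)
J/V(6 + 1*3, -161) + (35213/30394)/p = (22588/5197)/(-36) + (35213/30394)/(-2079) = (22588/5197)*(-1/36) + (35213*(1/30394))*(-1/2079) = -5647/46773 + (35213/30394)*(-1/2079) = -5647/46773 - 35213/63189126 = -39830668019/328393887822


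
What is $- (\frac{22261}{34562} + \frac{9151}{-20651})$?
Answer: $- \frac{143435049}{713739862} \approx -0.20096$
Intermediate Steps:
$- (\frac{22261}{34562} + \frac{9151}{-20651}) = - (22261 \cdot \frac{1}{34562} + 9151 \left(- \frac{1}{20651}\right)) = - (\frac{22261}{34562} - \frac{9151}{20651}) = \left(-1\right) \frac{143435049}{713739862} = - \frac{143435049}{713739862}$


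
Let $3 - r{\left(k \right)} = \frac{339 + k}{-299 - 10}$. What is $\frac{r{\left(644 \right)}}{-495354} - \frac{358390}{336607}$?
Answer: $- \frac{27428694108955}{25761271889151} \approx -1.0647$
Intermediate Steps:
$r{\left(k \right)} = \frac{422}{103} + \frac{k}{309}$ ($r{\left(k \right)} = 3 - \frac{339 + k}{-299 - 10} = 3 - \frac{339 + k}{-309} = 3 - \left(339 + k\right) \left(- \frac{1}{309}\right) = 3 - \left(- \frac{113}{103} - \frac{k}{309}\right) = 3 + \left(\frac{113}{103} + \frac{k}{309}\right) = \frac{422}{103} + \frac{k}{309}$)
$\frac{r{\left(644 \right)}}{-495354} - \frac{358390}{336607} = \frac{\frac{422}{103} + \frac{1}{309} \cdot 644}{-495354} - \frac{358390}{336607} = \left(\frac{422}{103} + \frac{644}{309}\right) \left(- \frac{1}{495354}\right) - \frac{358390}{336607} = \frac{1910}{309} \left(- \frac{1}{495354}\right) - \frac{358390}{336607} = - \frac{955}{76532193} - \frac{358390}{336607} = - \frac{27428694108955}{25761271889151}$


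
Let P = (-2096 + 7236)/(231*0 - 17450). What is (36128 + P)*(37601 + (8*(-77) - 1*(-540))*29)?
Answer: 2231527619862/1745 ≈ 1.2788e+9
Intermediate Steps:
P = -514/1745 (P = 5140/(0 - 17450) = 5140/(-17450) = 5140*(-1/17450) = -514/1745 ≈ -0.29456)
(36128 + P)*(37601 + (8*(-77) - 1*(-540))*29) = (36128 - 514/1745)*(37601 + (8*(-77) - 1*(-540))*29) = 63042846*(37601 + (-616 + 540)*29)/1745 = 63042846*(37601 - 76*29)/1745 = 63042846*(37601 - 2204)/1745 = (63042846/1745)*35397 = 2231527619862/1745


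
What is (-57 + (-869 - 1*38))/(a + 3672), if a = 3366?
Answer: -482/3519 ≈ -0.13697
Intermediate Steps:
(-57 + (-869 - 1*38))/(a + 3672) = (-57 + (-869 - 1*38))/(3366 + 3672) = (-57 + (-869 - 38))/7038 = (-57 - 907)*(1/7038) = -964*1/7038 = -482/3519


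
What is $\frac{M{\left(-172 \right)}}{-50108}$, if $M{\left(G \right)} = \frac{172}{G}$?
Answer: $\frac{1}{50108} \approx 1.9957 \cdot 10^{-5}$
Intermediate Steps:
$\frac{M{\left(-172 \right)}}{-50108} = \frac{172 \frac{1}{-172}}{-50108} = 172 \left(- \frac{1}{172}\right) \left(- \frac{1}{50108}\right) = \left(-1\right) \left(- \frac{1}{50108}\right) = \frac{1}{50108}$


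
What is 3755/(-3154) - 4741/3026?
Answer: -6578936/2386001 ≈ -2.7573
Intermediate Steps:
3755/(-3154) - 4741/3026 = 3755*(-1/3154) - 4741*1/3026 = -3755/3154 - 4741/3026 = -6578936/2386001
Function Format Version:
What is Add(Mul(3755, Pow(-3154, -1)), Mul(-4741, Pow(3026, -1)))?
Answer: Rational(-6578936, 2386001) ≈ -2.7573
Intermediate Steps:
Add(Mul(3755, Pow(-3154, -1)), Mul(-4741, Pow(3026, -1))) = Add(Mul(3755, Rational(-1, 3154)), Mul(-4741, Rational(1, 3026))) = Add(Rational(-3755, 3154), Rational(-4741, 3026)) = Rational(-6578936, 2386001)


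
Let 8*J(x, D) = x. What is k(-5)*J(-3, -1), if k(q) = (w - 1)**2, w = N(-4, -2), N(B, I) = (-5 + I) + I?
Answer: -75/2 ≈ -37.500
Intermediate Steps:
J(x, D) = x/8
N(B, I) = -5 + 2*I
w = -9 (w = -5 + 2*(-2) = -5 - 4 = -9)
k(q) = 100 (k(q) = (-9 - 1)**2 = (-10)**2 = 100)
k(-5)*J(-3, -1) = 100*((1/8)*(-3)) = 100*(-3/8) = -75/2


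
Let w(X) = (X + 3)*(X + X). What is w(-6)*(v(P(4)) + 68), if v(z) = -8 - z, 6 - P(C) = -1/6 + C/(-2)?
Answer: 1866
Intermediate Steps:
P(C) = 37/6 + C/2 (P(C) = 6 - (-1/6 + C/(-2)) = 6 - (-1*⅙ + C*(-½)) = 6 - (-⅙ - C/2) = 6 + (⅙ + C/2) = 37/6 + C/2)
w(X) = 2*X*(3 + X) (w(X) = (3 + X)*(2*X) = 2*X*(3 + X))
w(-6)*(v(P(4)) + 68) = (2*(-6)*(3 - 6))*((-8 - (37/6 + (½)*4)) + 68) = (2*(-6)*(-3))*((-8 - (37/6 + 2)) + 68) = 36*((-8 - 1*49/6) + 68) = 36*((-8 - 49/6) + 68) = 36*(-97/6 + 68) = 36*(311/6) = 1866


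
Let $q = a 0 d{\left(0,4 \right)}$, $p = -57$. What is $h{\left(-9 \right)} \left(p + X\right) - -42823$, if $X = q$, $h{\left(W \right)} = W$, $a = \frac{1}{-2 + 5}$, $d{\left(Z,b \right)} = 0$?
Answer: $43336$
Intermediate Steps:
$a = \frac{1}{3} \approx 0.33333$
$q = 0$ ($q = \frac{1}{3} \cdot 0 \cdot 0 = 0 \cdot 0 = 0$)
$X = 0$
$h{\left(-9 \right)} \left(p + X\right) - -42823 = - 9 \left(-57 + 0\right) - -42823 = \left(-9\right) \left(-57\right) + 42823 = 513 + 42823 = 43336$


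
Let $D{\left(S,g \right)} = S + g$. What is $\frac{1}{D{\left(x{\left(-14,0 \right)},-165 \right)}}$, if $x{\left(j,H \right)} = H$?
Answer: $- \frac{1}{165} \approx -0.0060606$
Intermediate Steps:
$\frac{1}{D{\left(x{\left(-14,0 \right)},-165 \right)}} = \frac{1}{0 - 165} = \frac{1}{-165} = - \frac{1}{165}$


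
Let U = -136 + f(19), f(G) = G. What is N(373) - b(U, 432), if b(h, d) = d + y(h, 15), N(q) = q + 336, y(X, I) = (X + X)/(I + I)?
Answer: 1424/5 ≈ 284.80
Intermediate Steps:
y(X, I) = X/I (y(X, I) = (2*X)/((2*I)) = (2*X)*(1/(2*I)) = X/I)
N(q) = 336 + q
U = -117 (U = -136 + 19 = -117)
b(h, d) = d + h/15
N(373) - b(U, 432) = (336 + 373) - (432 + (1/15)*(-117)) = 709 - (432 - 39/5) = 709 - 1*2121/5 = 709 - 2121/5 = 1424/5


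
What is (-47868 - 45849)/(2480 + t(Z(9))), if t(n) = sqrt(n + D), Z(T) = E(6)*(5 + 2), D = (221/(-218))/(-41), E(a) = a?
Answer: -2077353514080/54971899583 + 93717*sqrt(3357264746)/54971899583 ≈ -37.691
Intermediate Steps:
D = 221/8938 (D = (221*(-1/218))*(-1/41) = -221/218*(-1/41) = 221/8938 ≈ 0.024726)
Z(T) = 42 (Z(T) = 6*(5 + 2) = 6*7 = 42)
t(n) = sqrt(221/8938 + n) (t(n) = sqrt(n + 221/8938) = sqrt(221/8938 + n))
(-47868 - 45849)/(2480 + t(Z(9))) = (-47868 - 45849)/(2480 + sqrt(1975298 + 79887844*42)/8938) = -93717/(2480 + sqrt(1975298 + 3355289448)/8938) = -93717/(2480 + sqrt(3357264746)/8938)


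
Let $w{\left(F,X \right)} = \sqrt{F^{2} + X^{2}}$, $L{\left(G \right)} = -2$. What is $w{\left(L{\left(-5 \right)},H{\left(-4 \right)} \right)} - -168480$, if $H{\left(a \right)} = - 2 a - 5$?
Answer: $168480 + \sqrt{13} \approx 1.6848 \cdot 10^{5}$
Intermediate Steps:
$H{\left(a \right)} = -5 - 2 a$ ($H{\left(a \right)} = - 2 a - 5 = -5 - 2 a$)
$w{\left(L{\left(-5 \right)},H{\left(-4 \right)} \right)} - -168480 = \sqrt{\left(-2\right)^{2} + \left(-5 - -8\right)^{2}} - -168480 = \sqrt{4 + \left(-5 + 8\right)^{2}} + 168480 = \sqrt{4 + 3^{2}} + 168480 = \sqrt{4 + 9} + 168480 = \sqrt{13} + 168480 = 168480 + \sqrt{13}$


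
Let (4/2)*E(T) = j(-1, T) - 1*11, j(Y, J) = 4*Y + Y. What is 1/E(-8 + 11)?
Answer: -⅛ ≈ -0.12500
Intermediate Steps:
j(Y, J) = 5*Y
E(T) = -8 (E(T) = (5*(-1) - 1*11)/2 = (-5 - 11)/2 = (½)*(-16) = -8)
1/E(-8 + 11) = 1/(-8) = -⅛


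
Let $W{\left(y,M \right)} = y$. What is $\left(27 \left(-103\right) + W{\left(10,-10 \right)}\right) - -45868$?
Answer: $43097$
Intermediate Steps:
$\left(27 \left(-103\right) + W{\left(10,-10 \right)}\right) - -45868 = \left(27 \left(-103\right) + 10\right) - -45868 = \left(-2781 + 10\right) + 45868 = -2771 + 45868 = 43097$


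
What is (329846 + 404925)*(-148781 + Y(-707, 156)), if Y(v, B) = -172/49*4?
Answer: -5357183765847/49 ≈ -1.0933e+11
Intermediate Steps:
Y(v, B) = -688/49 (Y(v, B) = -172*1/49*4 = -172/49*4 = -688/49)
(329846 + 404925)*(-148781 + Y(-707, 156)) = (329846 + 404925)*(-148781 - 688/49) = 734771*(-7290957/49) = -5357183765847/49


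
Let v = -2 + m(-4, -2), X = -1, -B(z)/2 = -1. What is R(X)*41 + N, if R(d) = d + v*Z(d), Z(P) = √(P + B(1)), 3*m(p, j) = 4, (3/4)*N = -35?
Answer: -115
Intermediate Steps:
N = -140/3 (N = (4/3)*(-35) = -140/3 ≈ -46.667)
m(p, j) = 4/3 (m(p, j) = (⅓)*4 = 4/3)
B(z) = 2 (B(z) = -2*(-1) = 2)
Z(P) = √(2 + P) (Z(P) = √(P + 2) = √(2 + P))
v = -⅔ (v = -2 + 4/3 = -⅔ ≈ -0.66667)
R(d) = d - 2*√(2 + d)/3
R(X)*41 + N = (-1 - 2*√(2 - 1)/3)*41 - 140/3 = (-1 - 2*√1/3)*41 - 140/3 = (-1 - ⅔*1)*41 - 140/3 = (-1 - ⅔)*41 - 140/3 = -5/3*41 - 140/3 = -205/3 - 140/3 = -115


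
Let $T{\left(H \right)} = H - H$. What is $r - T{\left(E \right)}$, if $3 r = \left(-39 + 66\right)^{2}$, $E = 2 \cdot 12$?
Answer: $243$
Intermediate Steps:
$E = 24$
$T{\left(H \right)} = 0$
$r = 243$ ($r = \frac{\left(-39 + 66\right)^{2}}{3} = \frac{27^{2}}{3} = \frac{1}{3} \cdot 729 = 243$)
$r - T{\left(E \right)} = 243 - 0 = 243 + 0 = 243$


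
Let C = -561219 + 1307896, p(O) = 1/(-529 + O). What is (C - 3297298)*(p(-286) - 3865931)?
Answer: 8036327708968686/815 ≈ 9.8605e+12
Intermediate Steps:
C = 746677
(C - 3297298)*(p(-286) - 3865931) = (746677 - 3297298)*(1/(-529 - 286) - 3865931) = -2550621*(1/(-815) - 3865931) = -2550621*(-1/815 - 3865931) = -2550621*(-3150733766/815) = 8036327708968686/815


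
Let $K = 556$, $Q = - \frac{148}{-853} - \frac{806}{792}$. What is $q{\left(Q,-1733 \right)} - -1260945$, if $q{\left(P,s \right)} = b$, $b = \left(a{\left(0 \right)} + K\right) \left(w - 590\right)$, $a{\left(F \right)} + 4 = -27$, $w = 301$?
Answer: $1109220$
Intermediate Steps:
$a{\left(F \right)} = -31$ ($a{\left(F \right)} = -4 - 27 = -31$)
$Q = - \frac{285151}{337788}$ ($Q = \left(-148\right) \left(- \frac{1}{853}\right) - \frac{403}{396} = \frac{148}{853} - \frac{403}{396} = - \frac{285151}{337788} \approx -0.84417$)
$b = -151725$ ($b = \left(-31 + 556\right) \left(301 - 590\right) = 525 \left(-289\right) = -151725$)
$q{\left(P,s \right)} = -151725$
$q{\left(Q,-1733 \right)} - -1260945 = -151725 - -1260945 = -151725 + 1260945 = 1109220$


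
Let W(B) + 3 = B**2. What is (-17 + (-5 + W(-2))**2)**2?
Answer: 1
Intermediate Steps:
W(B) = -3 + B**2
(-17 + (-5 + W(-2))**2)**2 = (-17 + (-5 + (-3 + (-2)**2))**2)**2 = (-17 + (-5 + (-3 + 4))**2)**2 = (-17 + (-5 + 1)**2)**2 = (-17 + (-4)**2)**2 = (-17 + 16)**2 = (-1)**2 = 1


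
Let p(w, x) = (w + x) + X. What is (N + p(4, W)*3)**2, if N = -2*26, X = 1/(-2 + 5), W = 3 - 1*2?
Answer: 1296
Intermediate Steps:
W = 1 (W = 3 - 2 = 1)
X = 1/3 ≈ 0.33333
p(w, x) = 1/3 + w + x (p(w, x) = (w + x) + 1/3 = 1/3 + w + x)
N = -52
(N + p(4, W)*3)**2 = (-52 + (1/3 + 4 + 1)*3)**2 = (-52 + (16/3)*3)**2 = (-52 + 16)**2 = (-36)**2 = 1296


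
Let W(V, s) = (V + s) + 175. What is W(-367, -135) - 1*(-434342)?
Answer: 434015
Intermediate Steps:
W(V, s) = 175 + V + s
W(-367, -135) - 1*(-434342) = (175 - 367 - 135) - 1*(-434342) = -327 + 434342 = 434015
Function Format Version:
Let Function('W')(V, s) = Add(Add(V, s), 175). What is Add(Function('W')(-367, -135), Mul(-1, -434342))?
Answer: 434015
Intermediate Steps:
Function('W')(V, s) = Add(175, V, s)
Add(Function('W')(-367, -135), Mul(-1, -434342)) = Add(Add(175, -367, -135), Mul(-1, -434342)) = Add(-327, 434342) = 434015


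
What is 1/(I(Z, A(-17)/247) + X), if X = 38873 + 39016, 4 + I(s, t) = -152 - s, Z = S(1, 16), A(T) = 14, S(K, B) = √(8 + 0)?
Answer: 77733/6042419281 + 2*√2/6042419281 ≈ 1.2865e-5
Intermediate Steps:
S(K, B) = 2*√2 (S(K, B) = √8 = 2*√2)
Z = 2*√2 ≈ 2.8284
I(s, t) = -156 - s (I(s, t) = -4 + (-152 - s) = -156 - s)
X = 77889
1/(I(Z, A(-17)/247) + X) = 1/((-156 - 2*√2) + 77889) = 1/(77733 - 2*√2)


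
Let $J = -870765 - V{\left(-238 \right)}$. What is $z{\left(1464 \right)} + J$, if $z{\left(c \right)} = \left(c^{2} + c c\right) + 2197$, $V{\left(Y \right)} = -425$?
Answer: $3418449$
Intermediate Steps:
$z{\left(c \right)} = 2197 + 2 c^{2}$ ($z{\left(c \right)} = \left(c^{2} + c^{2}\right) + 2197 = 2 c^{2} + 2197 = 2197 + 2 c^{2}$)
$J = -870340$ ($J = -870765 - -425 = -870765 + 425 = -870340$)
$z{\left(1464 \right)} + J = \left(2197 + 2 \cdot 1464^{2}\right) - 870340 = \left(2197 + 2 \cdot 2143296\right) - 870340 = \left(2197 + 4286592\right) - 870340 = 4288789 - 870340 = 3418449$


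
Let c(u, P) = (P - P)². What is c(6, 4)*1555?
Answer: 0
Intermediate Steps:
c(u, P) = 0 (c(u, P) = 0² = 0)
c(6, 4)*1555 = 0*1555 = 0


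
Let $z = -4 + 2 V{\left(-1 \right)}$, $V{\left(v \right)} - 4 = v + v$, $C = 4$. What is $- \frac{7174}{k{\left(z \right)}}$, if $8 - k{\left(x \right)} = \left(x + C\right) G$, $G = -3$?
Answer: $- \frac{3587}{10} \approx -358.7$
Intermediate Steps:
$V{\left(v \right)} = 4 + 2 v$ ($V{\left(v \right)} = 4 + \left(v + v\right) = 4 + 2 v$)
$z = 0$ ($z = -4 + 2 \left(4 + 2 \left(-1\right)\right) = -4 + 2 \left(4 - 2\right) = -4 + 2 \cdot 2 = -4 + 4 = 0$)
$k{\left(x \right)} = 20 + 3 x$ ($k{\left(x \right)} = 8 - \left(x + 4\right) \left(-3\right) = 8 - \left(4 + x\right) \left(-3\right) = 8 - \left(-12 - 3 x\right) = 8 + \left(12 + 3 x\right) = 20 + 3 x$)
$- \frac{7174}{k{\left(z \right)}} = - \frac{7174}{20 + 3 \cdot 0} = - \frac{7174}{20 + 0} = - \frac{7174}{20} = \left(-7174\right) \frac{1}{20} = - \frac{3587}{10}$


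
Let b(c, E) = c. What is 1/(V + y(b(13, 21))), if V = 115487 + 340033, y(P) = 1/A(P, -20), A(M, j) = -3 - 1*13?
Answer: 16/7288319 ≈ 2.1953e-6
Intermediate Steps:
A(M, j) = -16 (A(M, j) = -3 - 13 = -16)
y(P) = -1/16 (y(P) = 1/(-16) = -1/16)
V = 455520
1/(V + y(b(13, 21))) = 1/(455520 - 1/16) = 1/(7288319/16) = 16/7288319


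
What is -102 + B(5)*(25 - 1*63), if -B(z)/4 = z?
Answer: 658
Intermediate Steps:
B(z) = -4*z
-102 + B(5)*(25 - 1*63) = -102 + (-4*5)*(25 - 1*63) = -102 - 20*(25 - 63) = -102 - 20*(-38) = -102 + 760 = 658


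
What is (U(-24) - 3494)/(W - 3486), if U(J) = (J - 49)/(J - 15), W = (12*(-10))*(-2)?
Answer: 136193/126594 ≈ 1.0758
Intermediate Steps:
W = 240 (W = -120*(-2) = 240)
U(J) = (-49 + J)/(-15 + J)
(U(-24) - 3494)/(W - 3486) = ((-49 - 24)/(-15 - 24) - 3494)/(240 - 3486) = (-73/(-39) - 3494)/(-3246) = (-1/39*(-73) - 3494)*(-1/3246) = (73/39 - 3494)*(-1/3246) = -136193/39*(-1/3246) = 136193/126594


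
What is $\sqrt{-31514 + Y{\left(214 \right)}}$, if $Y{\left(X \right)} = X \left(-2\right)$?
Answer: $i \sqrt{31942} \approx 178.72 i$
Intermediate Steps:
$Y{\left(X \right)} = - 2 X$
$\sqrt{-31514 + Y{\left(214 \right)}} = \sqrt{-31514 - 428} = \sqrt{-31942} = i \sqrt{31942}$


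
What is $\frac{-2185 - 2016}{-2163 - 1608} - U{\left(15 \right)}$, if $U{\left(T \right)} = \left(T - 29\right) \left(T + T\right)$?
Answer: $\frac{1588021}{3771} \approx 421.11$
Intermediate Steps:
$U{\left(T \right)} = 2 T \left(-29 + T\right)$ ($U{\left(T \right)} = \left(-29 + T\right) 2 T = 2 T \left(-29 + T\right)$)
$\frac{-2185 - 2016}{-2163 - 1608} - U{\left(15 \right)} = \frac{-2185 - 2016}{-2163 - 1608} - 2 \cdot 15 \left(-29 + 15\right) = - \frac{4201}{-3771} - 2 \cdot 15 \left(-14\right) = \left(-4201\right) \left(- \frac{1}{3771}\right) - -420 = \frac{4201}{3771} + 420 = \frac{1588021}{3771}$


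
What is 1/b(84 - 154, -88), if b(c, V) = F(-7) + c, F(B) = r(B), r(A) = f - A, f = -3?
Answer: -1/66 ≈ -0.015152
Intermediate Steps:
r(A) = -3 - A
F(B) = -3 - B
b(c, V) = 4 + c (b(c, V) = (-3 - 1*(-7)) + c = (-3 + 7) + c = 4 + c)
1/b(84 - 154, -88) = 1/(4 + (84 - 154)) = 1/(4 - 70) = 1/(-66) = -1/66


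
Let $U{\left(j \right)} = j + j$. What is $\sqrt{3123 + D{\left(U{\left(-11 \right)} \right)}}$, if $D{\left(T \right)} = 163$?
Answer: $\sqrt{3286} \approx 57.324$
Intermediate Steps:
$U{\left(j \right)} = 2 j$
$\sqrt{3123 + D{\left(U{\left(-11 \right)} \right)}} = \sqrt{3123 + 163} = \sqrt{3286}$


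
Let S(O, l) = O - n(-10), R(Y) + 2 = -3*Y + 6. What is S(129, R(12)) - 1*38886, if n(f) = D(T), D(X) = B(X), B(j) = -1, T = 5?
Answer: -38756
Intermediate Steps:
D(X) = -1
n(f) = -1
R(Y) = 4 - 3*Y (R(Y) = -2 + (-3*Y + 6) = -2 + (6 - 3*Y) = 4 - 3*Y)
S(O, l) = 1 + O (S(O, l) = O - 1*(-1) = O + 1 = 1 + O)
S(129, R(12)) - 1*38886 = (1 + 129) - 1*38886 = 130 - 38886 = -38756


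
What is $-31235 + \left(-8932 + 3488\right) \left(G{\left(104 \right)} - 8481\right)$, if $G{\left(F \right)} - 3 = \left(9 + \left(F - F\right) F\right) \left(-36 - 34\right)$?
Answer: $49552717$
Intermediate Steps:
$G{\left(F \right)} = -627$ ($G{\left(F \right)} = 3 + \left(9 + \left(F - F\right) F\right) \left(-36 - 34\right) = 3 + \left(9 + 0 F\right) \left(-70\right) = 3 + \left(9 + 0\right) \left(-70\right) = 3 + 9 \left(-70\right) = 3 - 630 = -627$)
$-31235 + \left(-8932 + 3488\right) \left(G{\left(104 \right)} - 8481\right) = -31235 + \left(-8932 + 3488\right) \left(-627 - 8481\right) = -31235 - -49583952 = -31235 + 49583952 = 49552717$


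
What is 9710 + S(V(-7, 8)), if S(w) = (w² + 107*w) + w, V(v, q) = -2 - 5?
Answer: 9003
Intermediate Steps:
V(v, q) = -7
S(w) = w² + 108*w
9710 + S(V(-7, 8)) = 9710 - 7*(108 - 7) = 9710 - 7*101 = 9710 - 707 = 9003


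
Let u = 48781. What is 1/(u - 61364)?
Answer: -1/12583 ≈ -7.9472e-5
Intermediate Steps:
1/(u - 61364) = 1/(48781 - 61364) = 1/(-12583) = -1/12583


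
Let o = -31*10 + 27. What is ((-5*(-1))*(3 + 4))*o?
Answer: -9905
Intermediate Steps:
o = -283 (o = -310 + 27 = -283)
((-5*(-1))*(3 + 4))*o = ((-5*(-1))*(3 + 4))*(-283) = (5*7)*(-283) = 35*(-283) = -9905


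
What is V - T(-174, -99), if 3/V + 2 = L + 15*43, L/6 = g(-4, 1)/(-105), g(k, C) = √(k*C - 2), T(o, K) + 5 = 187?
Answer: -92176095893/506475049 + 210*I*√6/506475049 ≈ -182.0 + 1.0156e-6*I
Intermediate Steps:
T(o, K) = 182 (T(o, K) = -5 + 187 = 182)
g(k, C) = √(-2 + C*k) (g(k, C) = √(C*k - 2) = √(-2 + C*k))
L = -2*I*√6/35 (L = 6*(√(-2 + 1*(-4))/(-105)) = 6*(√(-2 - 4)*(-1/105)) = 6*(√(-6)*(-1/105)) = 6*((I*√6)*(-1/105)) = 6*(-I*√6/105) = -2*I*√6/35 ≈ -0.13997*I)
V = 3/(643 - 2*I*√6/35) (V = 3/(-2 + (-2*I*√6/35 + 15*43)) = 3/(-2 + (-2*I*√6/35 + 645)) = 3/(-2 + (645 - 2*I*√6/35)) = 3/(643 - 2*I*√6/35) ≈ 0.0046656 + 1.0156e-6*I)
V - T(-174, -99) = (2363025/506475049 + 210*I*√6/506475049) - 1*182 = (2363025/506475049 + 210*I*√6/506475049) - 182 = -92176095893/506475049 + 210*I*√6/506475049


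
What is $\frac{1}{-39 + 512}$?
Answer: $\frac{1}{473} \approx 0.0021142$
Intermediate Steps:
$\frac{1}{-39 + 512} = \frac{1}{473}$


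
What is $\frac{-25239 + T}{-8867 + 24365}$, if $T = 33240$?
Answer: $\frac{127}{246} \approx 0.51626$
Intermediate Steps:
$\frac{-25239 + T}{-8867 + 24365} = \frac{-25239 + 33240}{-8867 + 24365} = \frac{8001}{15498} = 8001 \cdot \frac{1}{15498} = \frac{127}{246}$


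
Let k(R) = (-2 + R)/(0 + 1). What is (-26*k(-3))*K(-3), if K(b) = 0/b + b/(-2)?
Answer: 195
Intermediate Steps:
k(R) = -2 + R (k(R) = (-2 + R)/1 = (-2 + R)*1 = -2 + R)
K(b) = -b/2 (K(b) = 0 + b*(-½) = 0 - b/2 = -b/2)
(-26*k(-3))*K(-3) = (-26*(-2 - 3))*(-½*(-3)) = -26*(-5)*(3/2) = 130*(3/2) = 195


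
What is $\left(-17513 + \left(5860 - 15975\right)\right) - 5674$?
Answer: $-33302$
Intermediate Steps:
$\left(-17513 + \left(5860 - 15975\right)\right) - 5674 = \left(-17513 - 10115\right) - 5674 = -27628 - 5674 = -33302$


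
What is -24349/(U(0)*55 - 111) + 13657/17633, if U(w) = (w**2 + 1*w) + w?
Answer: 61551692/279609 ≈ 220.13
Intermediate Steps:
U(w) = w**2 + 2*w (U(w) = (w**2 + w) + w = (w + w**2) + w = w**2 + 2*w)
-24349/(U(0)*55 - 111) + 13657/17633 = -24349/((0*(2 + 0))*55 - 111) + 13657/17633 = -24349/((0*2)*55 - 111) + 13657*(1/17633) = -24349/(0*55 - 111) + 1951/2519 = -24349/(0 - 111) + 1951/2519 = -24349/(-111) + 1951/2519 = -24349*(-1/111) + 1951/2519 = 24349/111 + 1951/2519 = 61551692/279609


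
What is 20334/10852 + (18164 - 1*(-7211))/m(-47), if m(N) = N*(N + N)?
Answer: 45650639/5993017 ≈ 7.6173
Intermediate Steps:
m(N) = 2*N² (m(N) = N*(2*N) = 2*N²)
20334/10852 + (18164 - 1*(-7211))/m(-47) = 20334/10852 + (18164 - 1*(-7211))/((2*(-47)²)) = 20334*(1/10852) + (18164 + 7211)/((2*2209)) = 10167/5426 + 25375/4418 = 45650639/5993017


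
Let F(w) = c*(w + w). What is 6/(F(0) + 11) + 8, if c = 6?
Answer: 94/11 ≈ 8.5455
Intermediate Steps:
F(w) = 12*w (F(w) = 6*(w + w) = 6*(2*w) = 12*w)
6/(F(0) + 11) + 8 = 6/(12*0 + 11) + 8 = 6/(0 + 11) + 8 = 6/11 + 8 = 94/11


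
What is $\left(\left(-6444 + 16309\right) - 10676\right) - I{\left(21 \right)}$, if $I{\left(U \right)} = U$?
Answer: $-832$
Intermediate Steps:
$\left(\left(-6444 + 16309\right) - 10676\right) - I{\left(21 \right)} = \left(\left(-6444 + 16309\right) - 10676\right) - 21 = \left(9865 - 10676\right) - 21 = -811 - 21 = -832$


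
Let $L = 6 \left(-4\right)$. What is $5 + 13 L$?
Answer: $-307$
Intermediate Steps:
$L = -24$
$5 + 13 L = 5 + 13 \left(-24\right) = 5 - 312 = -307$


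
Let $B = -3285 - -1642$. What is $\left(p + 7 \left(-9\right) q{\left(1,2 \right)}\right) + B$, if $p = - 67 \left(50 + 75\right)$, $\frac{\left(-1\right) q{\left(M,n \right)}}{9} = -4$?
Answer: $-12286$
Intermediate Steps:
$B = -1643$ ($B = -3285 + 1642 = -1643$)
$q{\left(M,n \right)} = 36$ ($q{\left(M,n \right)} = \left(-9\right) \left(-4\right) = 36$)
$p = -8375$ ($p = \left(-67\right) 125 = -8375$)
$\left(p + 7 \left(-9\right) q{\left(1,2 \right)}\right) + B = \left(-8375 + 7 \left(-9\right) 36\right) - 1643 = \left(-8375 - 2268\right) - 1643 = -10643 - 1643 = -12286$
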